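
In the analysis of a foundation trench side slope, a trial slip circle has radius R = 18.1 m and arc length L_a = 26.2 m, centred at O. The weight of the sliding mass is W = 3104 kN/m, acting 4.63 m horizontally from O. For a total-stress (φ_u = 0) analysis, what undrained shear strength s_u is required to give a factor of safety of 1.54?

FS = s_u·L_a·R / (W·d), so s_u = FS·W·d / (L_a·R).
s_u = 1.54·3104·4.63 / (26.20·18.1) = 22132.1 / 474.22 = 46.67 kPa

s_u = 46.7 kPa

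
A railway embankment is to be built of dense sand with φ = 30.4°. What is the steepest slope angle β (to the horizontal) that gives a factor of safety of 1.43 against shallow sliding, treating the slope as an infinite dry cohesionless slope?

β = 22.3°

For an infinite dry cohesionless slope FS = tanφ/tanβ, so tanβ = tanφ / FS.
tanβ = tan30.4° / 1.43 = 0.5867 / 1.43 = 0.4103
β = arctan(0.4103) = 22.31°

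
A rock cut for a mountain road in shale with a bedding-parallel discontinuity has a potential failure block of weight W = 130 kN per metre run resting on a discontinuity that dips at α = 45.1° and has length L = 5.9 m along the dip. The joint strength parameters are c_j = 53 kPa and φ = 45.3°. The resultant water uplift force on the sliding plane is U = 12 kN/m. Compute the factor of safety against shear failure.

Resolving the block weight along and normal to the plane and applying the Mohr–Coulomb strength on the joint:
N' = W cosα − U = 130·cos45.1° − 12 = 79.8 kN/m
Driving force T = W sinα = 130·sin45.1° = 92.1 kN/m
Resisting force R = c_j·L + N'·tanφ = 53·5.9 + 79.8·tan45.3° = 312.7 + 80.6 = 393.3 kN/m
FS = R / T = 393.3 / 92.1 = 4.271

FS = 4.27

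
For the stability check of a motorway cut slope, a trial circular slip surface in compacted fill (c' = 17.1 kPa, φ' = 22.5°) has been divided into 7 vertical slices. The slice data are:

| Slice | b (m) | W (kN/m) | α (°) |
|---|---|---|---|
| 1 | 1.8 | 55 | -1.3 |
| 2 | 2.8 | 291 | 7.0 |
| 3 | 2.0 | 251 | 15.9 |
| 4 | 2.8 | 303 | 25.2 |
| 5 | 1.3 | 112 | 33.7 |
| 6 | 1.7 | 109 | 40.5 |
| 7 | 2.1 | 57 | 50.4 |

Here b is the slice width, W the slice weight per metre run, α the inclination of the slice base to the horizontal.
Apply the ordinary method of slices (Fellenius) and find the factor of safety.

FS = 1.79

Ordinary method of slices: FS = Σ[c'·Δl_i + (W_i cosα_i)·tanφ'] / Σ W_i sinα_i, with Δl_i = b_i / cosα_i.
Slice 1: Δl = 1.8/cos(-1.3°) = 1.800 m; N'_1 = 55·cos(-1.3°) = 55.0; c'Δl = 30.79; W sinα = -1.2
Slice 2: Δl = 2.8/cos7.0° = 2.821 m; N'_2 = 291·cos7.0° = 288.8; c'Δl = 48.24; W sinα = 35.5
Slice 3: Δl = 2.0/cos15.9° = 2.080 m; N'_3 = 251·cos15.9° = 241.4; c'Δl = 35.56; W sinα = 68.8
Slice 4: Δl = 2.8/cos25.2° = 3.095 m; N'_4 = 303·cos25.2° = 274.2; c'Δl = 52.92; W sinα = 129.0
Slice 5: Δl = 1.3/cos33.7° = 1.563 m; N'_5 = 112·cos33.7° = 93.2; c'Δl = 26.72; W sinα = 62.1
Slice 6: Δl = 1.7/cos40.5° = 2.236 m; N'_6 = 109·cos40.5° = 82.9; c'Δl = 38.23; W sinα = 70.8
Slice 7: Δl = 2.1/cos50.4° = 3.295 m; N'_7 = 57·cos50.4° = 36.3; c'Δl = 56.34; W sinα = 43.9
Σc'Δl = 288.8 kN/m; ΣN' = 1071.8 kN/m; ΣW sinα = 408.8 kN/m
Resisting = 288.8 + 1071.8·tan22.5° = 288.8 + 443.9 = 732.7 kN/m
FS = 732.7 / 408.8 = 1.792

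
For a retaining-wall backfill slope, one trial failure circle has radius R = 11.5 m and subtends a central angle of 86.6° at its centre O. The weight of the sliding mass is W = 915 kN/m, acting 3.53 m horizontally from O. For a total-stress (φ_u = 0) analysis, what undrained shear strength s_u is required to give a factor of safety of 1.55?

s_u = 25.0 kPa

FS = s_u·L_a·R / (W·d), so s_u = FS·W·d / (L_a·R).
Arc length L_a = R·θ = 11.5·(86.6°·π/180) = 11.5·1.5115 = 17.38 m
s_u = 1.55·915·3.53 / (17.38·11.5) = 5006.4 / 199.89 = 25.05 kPa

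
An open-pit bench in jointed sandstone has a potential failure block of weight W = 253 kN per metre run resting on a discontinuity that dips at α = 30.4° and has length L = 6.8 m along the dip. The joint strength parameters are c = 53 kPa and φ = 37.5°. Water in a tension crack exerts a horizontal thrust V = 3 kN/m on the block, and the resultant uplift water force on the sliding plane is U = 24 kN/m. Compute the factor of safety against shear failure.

FS = 3.89

Resolving the block weight along and normal to the plane and applying the Mohr–Coulomb strength on the joint:
N' = W cosα − U − V sinα = 253·cos30.4° − 24 − 3·sin30.4° = 192.7 kN/m
Driving force T = W sinα + V cosα = 253·sin30.4° + 3·cos30.4° = 130.6 kN/m
Resisting force R = c·L + N'·tanφ = 53·6.8 + 192.7·tan37.5° = 360.4 + 147.9 = 508.3 kN/m
FS = R / T = 508.3 / 130.6 = 3.891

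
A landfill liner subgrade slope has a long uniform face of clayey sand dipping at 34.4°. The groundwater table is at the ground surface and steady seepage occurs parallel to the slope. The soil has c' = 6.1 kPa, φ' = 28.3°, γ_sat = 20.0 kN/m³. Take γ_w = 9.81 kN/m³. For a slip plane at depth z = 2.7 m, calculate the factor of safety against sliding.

With seepage parallel to the slope and the water table at the surface, the effective normal stress on the slip plane uses the buoyant unit weight γ' = γ_sat − γ_w while the driving shear stress uses γ_sat:
FS = [c' + γ' z cos²β tanφ'] / [γ_sat z sinβ cosβ]
γ' = 20.0 − 9.81 = 10.19 kN/m³
Numerator = 6.1 + 10.19·2.7·cos²34.4°·tan28.3° = 6.1 + 10.19·2.7·0.6808·0.5384 = 16.186 kPa
Denominator = 20.0·2.7·sin34.4°·cos34.4° = 20.0·2.7·0.5650·0.8251 = 25.173 kPa
FS = 16.186 / 25.173 = 0.643

FS = 0.64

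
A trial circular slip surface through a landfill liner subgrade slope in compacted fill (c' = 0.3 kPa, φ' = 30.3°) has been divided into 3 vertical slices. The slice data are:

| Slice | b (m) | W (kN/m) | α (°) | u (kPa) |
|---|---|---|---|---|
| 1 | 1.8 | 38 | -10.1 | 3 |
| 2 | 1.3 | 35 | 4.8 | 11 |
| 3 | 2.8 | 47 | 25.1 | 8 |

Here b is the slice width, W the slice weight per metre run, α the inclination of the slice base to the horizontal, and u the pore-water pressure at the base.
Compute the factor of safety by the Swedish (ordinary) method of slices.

FS = 2.65

Ordinary method of slices: FS = Σ[c'·Δl_i + (W_i cosα_i − u_i·Δl_i)·tanφ'] / Σ W_i sinα_i, with Δl_i = b_i / cosα_i.
Slice 1: Δl = 1.8/cos(-10.1°) = 1.828 m; N'_1 = 38·cos(-10.1°) − 3·1.828 = 31.9; c'Δl = 0.55; W sinα = -6.7
Slice 2: Δl = 1.3/cos4.8° = 1.305 m; N'_2 = 35·cos4.8° − 11·1.305 = 20.5; c'Δl = 0.39; W sinα = 2.9
Slice 3: Δl = 2.8/cos25.1° = 3.092 m; N'_3 = 47·cos25.1° − 8·3.092 = 17.8; c'Δl = 0.93; W sinα = 19.9
Σc'Δl = 1.9 kN/m; ΣN' = 70.3 kN/m; ΣW sinα = 16.2 kN/m
Resisting = 1.9 + 70.3·tan30.3° = 1.9 + 41.1 = 42.9 kN/m
FS = 42.9 / 16.2 = 2.650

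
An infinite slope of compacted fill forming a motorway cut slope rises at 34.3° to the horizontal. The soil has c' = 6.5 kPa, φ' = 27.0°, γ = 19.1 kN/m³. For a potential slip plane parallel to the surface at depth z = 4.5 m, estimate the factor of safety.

FS = 0.91

For an infinite slope with a slip plane parallel to the surface (no pore pressure): FS = [c' + γz cos²β tanφ'] / [γz sinβ cosβ].
γz = 19.1·4.5 = 85.95 kN/m²
Numerator = 6.5 + 85.95·cos²34.3°·tan27.0° = 6.5 + 85.95·0.6824·0.5095 = 36.387 kPa
Denominator = 85.95·sin34.3°·cos34.3° = 85.95·0.5635·0.8261 = 40.012 kPa
FS = 36.387 / 40.012 = 0.909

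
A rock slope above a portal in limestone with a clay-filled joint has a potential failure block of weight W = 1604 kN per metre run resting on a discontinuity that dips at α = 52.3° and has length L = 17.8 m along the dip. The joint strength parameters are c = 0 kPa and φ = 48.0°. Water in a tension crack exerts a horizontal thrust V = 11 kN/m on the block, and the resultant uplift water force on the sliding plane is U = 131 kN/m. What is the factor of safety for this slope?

Resolving the block weight along and normal to the plane and applying the Mohr–Coulomb strength on the joint:
N' = W cosα − U − V sinα = 1604·cos52.3° − 131 − 11·sin52.3° = 841.2 kN/m
Driving force T = W sinα + V cosα = 1604·sin52.3° + 11·cos52.3° = 1275.8 kN/m
Resisting force R = c·L + N'·tanφ = 0·17.8 + 841.2·tan48.0° = 0.0 + 934.2 = 934.2 kN/m
FS = R / T = 934.2 / 1275.8 = 0.732

FS = 0.73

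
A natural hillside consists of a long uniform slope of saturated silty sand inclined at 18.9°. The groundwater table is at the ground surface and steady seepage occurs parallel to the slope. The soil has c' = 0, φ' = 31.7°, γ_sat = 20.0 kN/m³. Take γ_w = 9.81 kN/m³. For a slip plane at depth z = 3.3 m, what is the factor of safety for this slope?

With seepage parallel to the slope and the water table at the surface, the effective normal stress on the slip plane uses the buoyant unit weight γ' = γ_sat − γ_w while the driving shear stress uses γ_sat:
FS = [c' + γ' z cos²β tanφ'] / [γ_sat z sinβ cosβ]
(For c' = 0 this reduces to FS = (γ'/γ_sat)·tanφ'/tanβ.)
γ' = 20.0 − 9.81 = 10.19 kN/m³
Numerator = 0.0 + 10.19·3.3·cos²18.9°·tan31.7° = 0.0 + 10.19·3.3·0.8951·0.6176 = 18.589 kPa
Denominator = 20.0·3.3·sin18.9°·cos18.9° = 20.0·3.3·0.3239·0.9461 = 20.226 kPa
FS = 18.589 / 20.226 = 0.919

FS = 0.92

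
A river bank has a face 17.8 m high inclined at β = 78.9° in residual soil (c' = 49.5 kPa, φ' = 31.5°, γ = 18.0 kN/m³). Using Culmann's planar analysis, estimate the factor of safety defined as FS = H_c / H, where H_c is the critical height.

H_c = (4c'/γ) · sinβ cosφ' / [1 − cos(β − φ')]
    = (4·49.5/18.0) · sin78.9°·cos31.5° / [1 − cos47.4°]
    = 11.000 · 0.8367 / 0.3231 = 28.48 m
FS = H_c / H = 28.48 / 17.8 = 1.600

FS = 1.60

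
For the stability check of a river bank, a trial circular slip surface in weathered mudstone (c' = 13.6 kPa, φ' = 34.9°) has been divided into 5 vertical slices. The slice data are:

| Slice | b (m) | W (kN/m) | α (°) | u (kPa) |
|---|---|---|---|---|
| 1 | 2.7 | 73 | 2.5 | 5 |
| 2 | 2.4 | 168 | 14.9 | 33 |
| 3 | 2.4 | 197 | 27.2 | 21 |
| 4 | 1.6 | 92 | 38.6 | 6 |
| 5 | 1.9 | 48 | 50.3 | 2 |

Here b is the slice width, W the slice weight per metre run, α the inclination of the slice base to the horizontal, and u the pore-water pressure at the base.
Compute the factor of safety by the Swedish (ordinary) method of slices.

Ordinary method of slices: FS = Σ[c'·Δl_i + (W_i cosα_i − u_i·Δl_i)·tanφ'] / Σ W_i sinα_i, with Δl_i = b_i / cosα_i.
Slice 1: Δl = 2.7/cos2.5° = 2.703 m; N'_1 = 73·cos2.5° − 5·2.703 = 59.4; c'Δl = 36.75; W sinα = 3.2
Slice 2: Δl = 2.4/cos14.9° = 2.484 m; N'_2 = 168·cos14.9° − 33·2.484 = 80.4; c'Δl = 33.78; W sinα = 43.2
Slice 3: Δl = 2.4/cos27.2° = 2.698 m; N'_3 = 197·cos27.2° − 21·2.698 = 118.5; c'Δl = 36.70; W sinα = 90.0
Slice 4: Δl = 1.6/cos38.6° = 2.047 m; N'_4 = 92·cos38.6° − 6·2.047 = 59.6; c'Δl = 27.84; W sinα = 57.4
Slice 5: Δl = 1.9/cos50.3° = 2.974 m; N'_5 = 48·cos50.3° − 2·2.974 = 24.7; c'Δl = 40.45; W sinα = 36.9
Σc'Δl = 175.5 kN/m; ΣN' = 342.7 kN/m; ΣW sinα = 230.8 kN/m
Resisting = 175.5 + 342.7·tan34.9° = 175.5 + 239.1 = 414.6 kN/m
FS = 414.6 / 230.8 = 1.797

FS = 1.80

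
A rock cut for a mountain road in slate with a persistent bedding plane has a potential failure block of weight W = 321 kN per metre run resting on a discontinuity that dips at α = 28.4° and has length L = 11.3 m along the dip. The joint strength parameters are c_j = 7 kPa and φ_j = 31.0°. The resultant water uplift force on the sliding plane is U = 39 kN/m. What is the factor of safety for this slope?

FS = 1.48

Resolving the block weight along and normal to the plane and applying the Mohr–Coulomb strength on the joint:
N' = W cosα − U = 321·cos28.4° − 39 = 243.4 kN/m
Driving force T = W sinα = 321·sin28.4° = 152.7 kN/m
Resisting force R = c_j·L + N'·tanφ_j = 7·11.3 + 243.4·tan31.0° = 79.1 + 146.2 = 225.3 kN/m
FS = R / T = 225.3 / 152.7 = 1.476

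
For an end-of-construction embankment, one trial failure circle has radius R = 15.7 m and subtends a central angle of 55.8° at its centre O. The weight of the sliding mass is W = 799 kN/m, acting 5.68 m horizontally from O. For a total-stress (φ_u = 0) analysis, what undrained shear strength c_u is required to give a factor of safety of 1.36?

FS = c_u·L_a·R / (W·d), so c_u = FS·W·d / (L_a·R).
Arc length L_a = R·θ = 15.7·(55.8°·π/180) = 15.7·0.9739 = 15.29 m
c_u = 1.36·799·5.68 / (15.29·15.7) = 6172.1 / 240.06 = 25.71 kPa

c_u = 25.7 kPa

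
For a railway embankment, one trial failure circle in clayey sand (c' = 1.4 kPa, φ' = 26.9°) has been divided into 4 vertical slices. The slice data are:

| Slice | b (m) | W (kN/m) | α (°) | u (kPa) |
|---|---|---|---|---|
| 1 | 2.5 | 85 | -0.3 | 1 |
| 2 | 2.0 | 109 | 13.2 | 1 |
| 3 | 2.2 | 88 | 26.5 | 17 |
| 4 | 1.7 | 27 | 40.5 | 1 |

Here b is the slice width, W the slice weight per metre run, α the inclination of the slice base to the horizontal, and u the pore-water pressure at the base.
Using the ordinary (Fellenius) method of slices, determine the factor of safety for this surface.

FS = 1.67

Ordinary method of slices: FS = Σ[c'·Δl_i + (W_i cosα_i − u_i·Δl_i)·tanφ'] / Σ W_i sinα_i, with Δl_i = b_i / cosα_i.
Slice 1: Δl = 2.5/cos(-0.3°) = 2.500 m; N'_1 = 85·cos(-0.3°) − 1·2.500 = 82.5; c'Δl = 3.50; W sinα = -0.4
Slice 2: Δl = 2.0/cos13.2° = 2.054 m; N'_2 = 109·cos13.2° − 1·2.054 = 104.1; c'Δl = 2.88; W sinα = 24.9
Slice 3: Δl = 2.2/cos26.5° = 2.458 m; N'_3 = 88·cos26.5° − 17·2.458 = 37.0; c'Δl = 3.44; W sinα = 39.3
Slice 4: Δl = 1.7/cos40.5° = 2.236 m; N'_4 = 27·cos40.5° − 1·2.236 = 18.3; c'Δl = 3.13; W sinα = 17.5
Σc'Δl = 12.9 kN/m; ΣN' = 241.8 kN/m; ΣW sinα = 81.2 kN/m
Resisting = 12.9 + 241.8·tan26.9° = 12.9 + 122.7 = 135.6 kN/m
FS = 135.6 / 81.2 = 1.669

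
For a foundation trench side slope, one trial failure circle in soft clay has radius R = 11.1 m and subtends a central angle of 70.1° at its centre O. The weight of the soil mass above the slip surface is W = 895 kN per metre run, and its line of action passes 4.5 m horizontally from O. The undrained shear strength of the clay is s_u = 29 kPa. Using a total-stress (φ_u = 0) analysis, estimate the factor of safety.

FS = 1.09

Taking moments about the centre O, the resisting moment is provided by the undrained shear strength acting along the arc:
Arc length L_a = R·θ = 11.1·(70.1°·π/180) = 11.1·1.2235 = 13.58 m
M_R = s_u·L_a·R = 29·13.58·11.1 = 4371.6 kN·m/m
M_D = W·d = 895·4.5 = 4027.5 kN·m/m
FS = M_R / M_D = 4371.6 / 4027.5 = 1.085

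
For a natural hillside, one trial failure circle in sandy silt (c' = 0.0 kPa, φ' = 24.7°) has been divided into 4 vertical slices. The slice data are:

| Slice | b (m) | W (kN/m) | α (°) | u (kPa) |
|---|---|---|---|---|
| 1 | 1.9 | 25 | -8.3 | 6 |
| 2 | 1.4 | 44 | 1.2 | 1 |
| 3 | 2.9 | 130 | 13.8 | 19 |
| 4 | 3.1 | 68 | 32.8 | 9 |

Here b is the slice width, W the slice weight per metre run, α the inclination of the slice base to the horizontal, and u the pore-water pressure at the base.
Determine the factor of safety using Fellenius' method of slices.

FS = 1.05

Ordinary method of slices: FS = Σ[c'·Δl_i + (W_i cosα_i − u_i·Δl_i)·tanφ'] / Σ W_i sinα_i, with Δl_i = b_i / cosα_i.
Slice 1: Δl = 1.9/cos(-8.3°) = 1.920 m; N'_1 = 25·cos(-8.3°) − 6·1.920 = 13.2; c'Δl = 0.00; W sinα = -3.6
Slice 2: Δl = 1.4/cos1.2° = 1.400 m; N'_2 = 44·cos1.2° − 1·1.400 = 42.6; c'Δl = 0.00; W sinα = 0.9
Slice 3: Δl = 2.9/cos13.8° = 2.986 m; N'_3 = 130·cos13.8° − 19·2.986 = 69.5; c'Δl = 0.00; W sinα = 31.0
Slice 4: Δl = 3.1/cos32.8° = 3.688 m; N'_4 = 68·cos32.8° − 9·3.688 = 24.0; c'Δl = 0.00; W sinα = 36.8
Σc'Δl = 0.0 kN/m; ΣN' = 149.3 kN/m; ΣW sinα = 65.2 kN/m
Resisting = 0.0 + 149.3·tan24.7° = 0.0 + 68.7 = 68.7 kN/m
FS = 68.7 / 65.2 = 1.054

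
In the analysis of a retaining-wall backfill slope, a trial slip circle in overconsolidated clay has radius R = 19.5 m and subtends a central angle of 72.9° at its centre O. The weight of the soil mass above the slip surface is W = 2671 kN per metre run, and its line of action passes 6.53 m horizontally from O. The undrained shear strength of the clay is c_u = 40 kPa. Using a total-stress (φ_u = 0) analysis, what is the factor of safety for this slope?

FS = 1.11

Taking moments about the centre O, the resisting moment is provided by the undrained shear strength acting along the arc:
Arc length L_a = R·θ = 19.5·(72.9°·π/180) = 19.5·1.2723 = 24.81 m
M_R = c_u·L_a·R = 40·24.81·19.5 = 19352.4 kN·m/m
M_D = W·d = 2671·6.53 = 17441.6 kN·m/m
FS = M_R / M_D = 19352.4 / 17441.6 = 1.110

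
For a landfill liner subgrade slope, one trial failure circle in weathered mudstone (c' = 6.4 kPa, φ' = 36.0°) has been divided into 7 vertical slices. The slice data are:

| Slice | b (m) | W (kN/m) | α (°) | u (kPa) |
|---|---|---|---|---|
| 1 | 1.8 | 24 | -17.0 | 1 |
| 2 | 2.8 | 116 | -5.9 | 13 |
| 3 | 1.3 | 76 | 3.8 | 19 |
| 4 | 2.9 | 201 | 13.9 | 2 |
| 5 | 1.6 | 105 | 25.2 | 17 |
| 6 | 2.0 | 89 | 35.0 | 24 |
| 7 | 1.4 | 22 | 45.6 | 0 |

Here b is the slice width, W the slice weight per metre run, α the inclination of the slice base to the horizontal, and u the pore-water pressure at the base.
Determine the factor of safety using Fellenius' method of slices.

FS = 2.83

Ordinary method of slices: FS = Σ[c'·Δl_i + (W_i cosα_i − u_i·Δl_i)·tanφ'] / Σ W_i sinα_i, with Δl_i = b_i / cosα_i.
Slice 1: Δl = 1.8/cos(-17.0°) = 1.882 m; N'_1 = 24·cos(-17.0°) − 1·1.882 = 21.1; c'Δl = 12.05; W sinα = -7.0
Slice 2: Δl = 2.8/cos(-5.9°) = 2.815 m; N'_2 = 116·cos(-5.9°) − 13·2.815 = 78.8; c'Δl = 18.02; W sinα = -11.9
Slice 3: Δl = 1.3/cos3.8° = 1.303 m; N'_3 = 76·cos3.8° − 19·1.303 = 51.1; c'Δl = 8.34; W sinα = 5.0
Slice 4: Δl = 2.9/cos13.9° = 2.987 m; N'_4 = 201·cos13.9° − 2·2.987 = 189.1; c'Δl = 19.12; W sinα = 48.3
Slice 5: Δl = 1.6/cos25.2° = 1.768 m; N'_5 = 105·cos25.2° − 17·1.768 = 64.9; c'Δl = 11.32; W sinα = 44.7
Slice 6: Δl = 2.0/cos35.0° = 2.442 m; N'_6 = 89·cos35.0° − 24·2.442 = 14.3; c'Δl = 15.63; W sinα = 51.0
Slice 7: Δl = 1.4/cos45.6° = 2.001 m; N'_7 = 22·cos45.6° − 0·2.001 = 15.4; c'Δl = 12.81; W sinα = 15.7
Σc'Δl = 97.3 kN/m; ΣN' = 434.7 kN/m; ΣW sinα = 145.9 kN/m
Resisting = 97.3 + 434.7·tan36.0° = 97.3 + 315.8 = 413.1 kN/m
FS = 413.1 / 145.9 = 2.832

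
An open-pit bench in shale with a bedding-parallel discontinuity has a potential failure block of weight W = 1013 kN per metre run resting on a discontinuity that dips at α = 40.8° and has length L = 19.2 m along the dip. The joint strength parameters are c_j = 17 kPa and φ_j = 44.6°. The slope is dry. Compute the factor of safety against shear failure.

FS = 1.64

Resolving the block weight along and normal to the plane and applying the Mohr–Coulomb strength on the joint:
N' = W cosα = 1013·cos40.8° = 766.8 kN/m
Driving force T = W sinα = 1013·sin40.8° = 661.9 kN/m
Resisting force R = c_j·L + N'·tanφ_j = 17·19.2 + 766.8·tan44.6° = 326.4 + 756.2 = 1082.6 kN/m
FS = R / T = 1082.6 / 661.9 = 1.636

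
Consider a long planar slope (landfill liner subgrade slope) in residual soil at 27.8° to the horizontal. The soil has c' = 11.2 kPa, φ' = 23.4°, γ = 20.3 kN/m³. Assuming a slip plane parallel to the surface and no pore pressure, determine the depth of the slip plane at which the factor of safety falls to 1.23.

Setting FS = 1.23 in FS = [c' + γz cos²β tanφ'] / [γz sinβ cosβ] and solving for z:
z = c' / [γ cosβ (FS·sinβ − cosβ·tanφ')]
  = 11.2 / [20.3·cos27.8°·(1.23·sin27.8° − cos27.8°·tan23.4°)]
  = 11.2 / [20.3·0.8846·(1.23·0.4664 − 0.8846·0.4327)]
  = 11.2 / 3.4273 = 3.268 m

z = 3.27 m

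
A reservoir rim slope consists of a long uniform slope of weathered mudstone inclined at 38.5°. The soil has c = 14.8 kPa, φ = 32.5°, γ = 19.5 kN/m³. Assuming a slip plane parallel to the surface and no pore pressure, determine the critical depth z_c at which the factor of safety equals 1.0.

z_c = 7.82 m

Setting FS = 1.00 in FS = [c + γz cos²β tanφ] / [γz sinβ cosβ] and solving for z:
z = c / [γ cosβ (FS·sinβ − cosβ·tanφ)]
  = 14.8 / [19.5·cos38.5°·(1.00·sin38.5° − cos38.5°·tan32.5°)]
  = 14.8 / [19.5·0.7826·(1.00·0.6225 − 0.7826·0.6371)]
  = 14.8 / 1.8914 = 7.825 m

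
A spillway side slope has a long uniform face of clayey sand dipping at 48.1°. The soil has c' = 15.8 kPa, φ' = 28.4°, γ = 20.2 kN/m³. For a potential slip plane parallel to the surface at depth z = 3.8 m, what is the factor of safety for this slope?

For an infinite slope with a slip plane parallel to the surface (no pore pressure): FS = [c' + γz cos²β tanφ'] / [γz sinβ cosβ].
γz = 20.2·3.8 = 76.76 kN/m²
Numerator = 15.8 + 76.76·cos²48.1°·tan28.4° = 15.8 + 76.76·0.4460·0.5407 = 34.311 kPa
Denominator = 76.76·sin48.1°·cos48.1° = 76.76·0.7443·0.6678 = 38.156 kPa
FS = 34.311 / 38.156 = 0.899

FS = 0.90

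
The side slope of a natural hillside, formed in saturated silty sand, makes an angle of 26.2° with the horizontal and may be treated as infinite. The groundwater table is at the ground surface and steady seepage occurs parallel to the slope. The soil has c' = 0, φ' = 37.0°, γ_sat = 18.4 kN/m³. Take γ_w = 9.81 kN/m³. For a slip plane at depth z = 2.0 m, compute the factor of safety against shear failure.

FS = 0.71

With seepage parallel to the slope and the water table at the surface, the effective normal stress on the slip plane uses the buoyant unit weight γ' = γ_sat − γ_w while the driving shear stress uses γ_sat:
FS = [c' + γ' z cos²β tanφ'] / [γ_sat z sinβ cosβ]
(For c' = 0 this reduces to FS = (γ'/γ_sat)·tanφ'/tanβ.)
γ' = 18.4 − 9.81 = 8.59 kN/m³
Numerator = 0.0 + 8.59·2.0·cos²26.2°·tan37.0° = 0.0 + 8.59·2.0·0.8051·0.7536 = 10.423 kPa
Denominator = 18.4·2.0·sin26.2°·cos26.2° = 18.4·2.0·0.4415·0.8973 = 14.578 kPa
FS = 10.423 / 14.578 = 0.715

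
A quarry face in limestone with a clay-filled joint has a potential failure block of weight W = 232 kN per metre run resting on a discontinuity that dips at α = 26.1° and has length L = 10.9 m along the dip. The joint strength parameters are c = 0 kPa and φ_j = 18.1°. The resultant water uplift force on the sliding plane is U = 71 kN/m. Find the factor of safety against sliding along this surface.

FS = 0.44

Resolving the block weight along and normal to the plane and applying the Mohr–Coulomb strength on the joint:
N' = W cosα − U = 232·cos26.1° − 71 = 137.3 kN/m
Driving force T = W sinα = 232·sin26.1° = 102.1 kN/m
Resisting force R = c·L + N'·tanφ_j = 0·10.9 + 137.3·tan18.1° = 0.0 + 44.9 = 44.9 kN/m
FS = R / T = 44.9 / 102.1 = 0.440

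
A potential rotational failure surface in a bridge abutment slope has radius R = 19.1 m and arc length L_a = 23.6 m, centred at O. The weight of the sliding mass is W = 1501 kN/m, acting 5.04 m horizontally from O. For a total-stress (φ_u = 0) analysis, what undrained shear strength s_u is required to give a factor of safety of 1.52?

s_u = 25.5 kPa

FS = s_u·L_a·R / (W·d), so s_u = FS·W·d / (L_a·R).
s_u = 1.52·1501·5.04 / (23.60·19.1) = 11498.9 / 450.76 = 25.51 kPa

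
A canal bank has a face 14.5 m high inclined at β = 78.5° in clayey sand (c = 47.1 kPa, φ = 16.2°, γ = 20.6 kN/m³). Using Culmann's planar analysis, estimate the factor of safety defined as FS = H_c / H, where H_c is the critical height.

FS = 1.11

H_c = (4c/γ) · sinβ cosφ / [1 − cos(β − φ)]
    = (4·47.1/20.6) · sin78.5°·cos16.2° / [1 − cos62.3°]
    = 9.146 · 0.9410 / 0.5352 = 16.08 m
FS = H_c / H = 16.08 / 14.5 = 1.109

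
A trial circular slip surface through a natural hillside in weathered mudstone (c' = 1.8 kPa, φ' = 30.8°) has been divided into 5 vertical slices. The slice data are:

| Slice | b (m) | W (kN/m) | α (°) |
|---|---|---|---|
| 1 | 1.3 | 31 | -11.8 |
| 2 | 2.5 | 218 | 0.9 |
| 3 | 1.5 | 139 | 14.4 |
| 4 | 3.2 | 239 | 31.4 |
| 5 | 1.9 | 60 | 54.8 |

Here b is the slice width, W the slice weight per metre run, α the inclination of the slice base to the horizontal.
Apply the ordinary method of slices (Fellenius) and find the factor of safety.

FS = 1.91

Ordinary method of slices: FS = Σ[c'·Δl_i + (W_i cosα_i)·tanφ'] / Σ W_i sinα_i, with Δl_i = b_i / cosα_i.
Slice 1: Δl = 1.3/cos(-11.8°) = 1.328 m; N'_1 = 31·cos(-11.8°) = 30.3; c'Δl = 2.39; W sinα = -6.3
Slice 2: Δl = 2.5/cos0.9° = 2.500 m; N'_2 = 218·cos0.9° = 218.0; c'Δl = 4.50; W sinα = 3.4
Slice 3: Δl = 1.5/cos14.4° = 1.549 m; N'_3 = 139·cos14.4° = 134.6; c'Δl = 2.79; W sinα = 34.6
Slice 4: Δl = 3.2/cos31.4° = 3.749 m; N'_4 = 239·cos31.4° = 204.0; c'Δl = 6.75; W sinα = 124.5
Slice 5: Δl = 1.9/cos54.8° = 3.296 m; N'_5 = 60·cos54.8° = 34.6; c'Δl = 5.93; W sinα = 49.0
Σc'Δl = 22.4 kN/m; ΣN' = 621.5 kN/m; ΣW sinα = 205.2 kN/m
Resisting = 22.4 + 621.5·tan30.8° = 22.4 + 370.5 = 392.9 kN/m
FS = 392.9 / 205.2 = 1.915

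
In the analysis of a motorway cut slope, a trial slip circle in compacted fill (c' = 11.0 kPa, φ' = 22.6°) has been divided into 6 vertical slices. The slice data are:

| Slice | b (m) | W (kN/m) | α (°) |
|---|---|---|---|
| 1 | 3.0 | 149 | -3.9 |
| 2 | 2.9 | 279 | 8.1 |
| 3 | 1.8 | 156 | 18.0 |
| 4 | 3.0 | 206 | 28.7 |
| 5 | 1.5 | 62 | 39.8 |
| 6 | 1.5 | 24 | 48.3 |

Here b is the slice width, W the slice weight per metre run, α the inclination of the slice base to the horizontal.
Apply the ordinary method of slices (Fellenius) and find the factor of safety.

Ordinary method of slices: FS = Σ[c'·Δl_i + (W_i cosα_i)·tanφ'] / Σ W_i sinα_i, with Δl_i = b_i / cosα_i.
Slice 1: Δl = 3.0/cos(-3.9°) = 3.007 m; N'_1 = 149·cos(-3.9°) = 148.7; c'Δl = 33.08; W sinα = -10.1
Slice 2: Δl = 2.9/cos8.1° = 2.929 m; N'_2 = 279·cos8.1° = 276.2; c'Δl = 32.22; W sinα = 39.3
Slice 3: Δl = 1.8/cos18.0° = 1.893 m; N'_3 = 156·cos18.0° = 148.4; c'Δl = 20.82; W sinα = 48.2
Slice 4: Δl = 3.0/cos28.7° = 3.420 m; N'_4 = 206·cos28.7° = 180.7; c'Δl = 37.62; W sinα = 98.9
Slice 5: Δl = 1.5/cos39.8° = 1.952 m; N'_5 = 62·cos39.8° = 47.6; c'Δl = 21.48; W sinα = 39.7
Slice 6: Δl = 1.5/cos48.3° = 2.255 m; N'_6 = 24·cos48.3° = 16.0; c'Δl = 24.80; W sinα = 17.9
Σc'Δl = 170.0 kN/m; ΣN' = 817.5 kN/m; ΣW sinα = 233.9 kN/m
Resisting = 170.0 + 817.5·tan22.6° = 170.0 + 340.3 = 510.3 kN/m
FS = 510.3 / 233.9 = 2.182

FS = 2.18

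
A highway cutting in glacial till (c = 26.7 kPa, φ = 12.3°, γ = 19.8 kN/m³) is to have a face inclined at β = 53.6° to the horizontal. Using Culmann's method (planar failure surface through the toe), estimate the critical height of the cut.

H_c = 17.05 m

Culmann's analysis gives the critical failure plane at α_cr = (β + φ)/2 = (53.6 + 12.3)/2 = 33.0°, and the critical height
H_c = (4c/γ) · sinβ cosφ / [1 − cos(β − φ)]
    = (4·26.7/19.8) · sin53.6°·cos12.3° / [1 − cos(41.3°)]
    = 5.394 · 0.8049·0.9770 / [1 − 0.7513]
    = 5.394 · 0.7864 / 0.2487
    = 17.05 m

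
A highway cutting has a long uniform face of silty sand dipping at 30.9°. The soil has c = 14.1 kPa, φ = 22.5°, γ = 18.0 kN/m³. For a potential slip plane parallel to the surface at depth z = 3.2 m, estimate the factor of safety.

For an infinite slope with a slip plane parallel to the surface (no pore pressure): FS = [c + γz cos²β tanφ] / [γz sinβ cosβ].
γz = 18.0·3.2 = 57.60 kN/m²
Numerator = 14.1 + 57.60·cos²30.9°·tan22.5° = 14.1 + 57.60·0.7363·0.4142 = 31.667 kPa
Denominator = 57.60·sin30.9°·cos30.9° = 57.60·0.5135·0.8581 = 25.382 kPa
FS = 31.667 / 25.382 = 1.248

FS = 1.25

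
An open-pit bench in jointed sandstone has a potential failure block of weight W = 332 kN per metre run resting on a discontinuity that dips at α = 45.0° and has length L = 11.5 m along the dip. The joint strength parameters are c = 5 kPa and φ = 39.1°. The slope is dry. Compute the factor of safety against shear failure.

FS = 1.06

Resolving the block weight along and normal to the plane and applying the Mohr–Coulomb strength on the joint:
N' = W cosα = 332·cos45.0° = 234.8 kN/m
Driving force T = W sinα = 332·sin45.0° = 234.8 kN/m
Resisting force R = c·L + N'·tanφ = 5·11.5 + 234.8·tan39.1° = 57.5 + 190.8 = 248.3 kN/m
FS = R / T = 248.3 / 234.8 = 1.058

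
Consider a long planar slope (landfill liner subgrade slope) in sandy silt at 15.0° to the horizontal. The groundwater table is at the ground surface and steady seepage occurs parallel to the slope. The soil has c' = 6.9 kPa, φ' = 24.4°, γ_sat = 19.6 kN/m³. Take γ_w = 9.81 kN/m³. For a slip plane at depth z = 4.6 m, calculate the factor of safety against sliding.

FS = 1.15

With seepage parallel to the slope and the water table at the surface, the effective normal stress on the slip plane uses the buoyant unit weight γ' = γ_sat − γ_w while the driving shear stress uses γ_sat:
FS = [c' + γ' z cos²β tanφ'] / [γ_sat z sinβ cosβ]
γ' = 19.6 − 9.81 = 9.79 kN/m³
Numerator = 6.9 + 9.79·4.6·cos²15.0°·tan24.4° = 6.9 + 9.79·4.6·0.9330·0.4536 = 25.960 kPa
Denominator = 19.6·4.6·sin15.0°·cos15.0° = 19.6·4.6·0.2588·0.9659 = 22.540 kPa
FS = 25.960 / 22.540 = 1.152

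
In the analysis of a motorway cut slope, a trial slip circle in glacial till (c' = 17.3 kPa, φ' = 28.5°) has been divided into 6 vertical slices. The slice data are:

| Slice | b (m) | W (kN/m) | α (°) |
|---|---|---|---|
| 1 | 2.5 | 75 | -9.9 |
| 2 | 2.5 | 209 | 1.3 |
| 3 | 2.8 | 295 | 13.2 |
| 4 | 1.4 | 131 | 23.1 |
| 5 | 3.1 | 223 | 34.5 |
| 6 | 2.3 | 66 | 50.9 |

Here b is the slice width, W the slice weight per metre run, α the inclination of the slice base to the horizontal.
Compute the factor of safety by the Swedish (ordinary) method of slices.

FS = 2.74

Ordinary method of slices: FS = Σ[c'·Δl_i + (W_i cosα_i)·tanφ'] / Σ W_i sinα_i, with Δl_i = b_i / cosα_i.
Slice 1: Δl = 2.5/cos(-9.9°) = 2.538 m; N'_1 = 75·cos(-9.9°) = 73.9; c'Δl = 43.90; W sinα = -12.9
Slice 2: Δl = 2.5/cos1.3° = 2.501 m; N'_2 = 209·cos1.3° = 208.9; c'Δl = 43.26; W sinα = 4.7
Slice 3: Δl = 2.8/cos13.2° = 2.876 m; N'_3 = 295·cos13.2° = 287.2; c'Δl = 49.75; W sinα = 67.4
Slice 4: Δl = 1.4/cos23.1° = 1.522 m; N'_4 = 131·cos23.1° = 120.5; c'Δl = 26.33; W sinα = 51.4
Slice 5: Δl = 3.1/cos34.5° = 3.762 m; N'_5 = 223·cos34.5° = 183.8; c'Δl = 65.07; W sinα = 126.3
Slice 6: Δl = 2.3/cos50.9° = 3.647 m; N'_6 = 66·cos50.9° = 41.6; c'Δl = 63.09; W sinα = 51.2
Σc'Δl = 291.4 kN/m; ΣN' = 915.9 kN/m; ΣW sinα = 288.1 kN/m
Resisting = 291.4 + 915.9·tan28.5° = 291.4 + 497.3 = 788.7 kN/m
FS = 788.7 / 288.1 = 2.737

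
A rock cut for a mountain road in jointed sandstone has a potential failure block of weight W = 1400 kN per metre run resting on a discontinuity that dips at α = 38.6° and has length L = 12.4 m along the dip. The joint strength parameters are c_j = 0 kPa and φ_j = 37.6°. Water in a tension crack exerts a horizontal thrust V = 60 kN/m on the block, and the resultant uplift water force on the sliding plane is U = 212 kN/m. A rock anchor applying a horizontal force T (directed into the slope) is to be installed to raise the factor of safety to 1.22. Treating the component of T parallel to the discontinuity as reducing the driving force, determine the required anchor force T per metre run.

Resolving forces along and normal to the sliding plane, with the horizontal anchor force T adding T·sinα to the effective normal force and T·cosα acting up the plane against the driving force:
FS = [c_jL + (W cosα − U − V sinα + T sinα) tanφ_j] / [W sinα + V cosα − T cosα]
Without the anchor: N' = 844.7 kN/m, driving T_d = 920.3 kN/m, resisting R = 0·12.4 + 844.7·tan37.6° = 650.5 kN/m, FS = 0.71.
Setting FS = 1.22 and solving for T:
1.22·(920.3 − T cos38.6°) = 650.5 + T sin38.6°·tan37.6°
T·(sin38.6°·tan37.6° + 1.22·cos38.6°) = 1.22·920.3 − 650.5
T·(0.6239·0.7701 + 1.22·0.7815) = 1122.8 − 650.5 = 472.3
T·1.4339 = 472.3
T = 329.4 kN/m

T = 329 kN/m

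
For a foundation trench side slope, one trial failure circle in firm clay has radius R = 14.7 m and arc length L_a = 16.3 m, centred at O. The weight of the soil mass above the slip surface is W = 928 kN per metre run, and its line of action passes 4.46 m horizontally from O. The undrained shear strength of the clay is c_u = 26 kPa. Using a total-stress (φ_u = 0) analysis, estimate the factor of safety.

Taking moments about the centre O, the resisting moment is provided by the undrained shear strength acting along the arc:
M_R = c_u·L_a·R = 26·16.30·14.7 = 6229.9 kN·m/m
M_D = W·d = 928·4.46 = 4138.9 kN·m/m
FS = M_R / M_D = 6229.9 / 4138.9 = 1.505

FS = 1.51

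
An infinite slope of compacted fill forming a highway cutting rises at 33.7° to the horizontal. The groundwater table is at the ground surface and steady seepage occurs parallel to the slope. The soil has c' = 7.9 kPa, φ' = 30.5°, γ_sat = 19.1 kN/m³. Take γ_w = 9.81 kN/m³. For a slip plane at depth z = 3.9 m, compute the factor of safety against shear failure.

With seepage parallel to the slope and the water table at the surface, the effective normal stress on the slip plane uses the buoyant unit weight γ' = γ_sat − γ_w while the driving shear stress uses γ_sat:
FS = [c' + γ' z cos²β tanφ'] / [γ_sat z sinβ cosβ]
γ' = 19.1 − 9.81 = 9.29 kN/m³
Numerator = 7.9 + 9.29·3.9·cos²33.7°·tan30.5° = 7.9 + 9.29·3.9·0.6921·0.5890 = 22.672 kPa
Denominator = 19.1·3.9·sin33.7°·cos33.7° = 19.1·3.9·0.5548·0.8320 = 34.385 kPa
FS = 22.672 / 34.385 = 0.659

FS = 0.66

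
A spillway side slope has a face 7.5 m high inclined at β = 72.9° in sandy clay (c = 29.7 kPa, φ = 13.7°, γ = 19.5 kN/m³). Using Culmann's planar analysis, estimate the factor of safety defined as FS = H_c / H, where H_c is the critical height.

H_c = (4c/γ) · sinβ cosφ / [1 − cos(β − φ)]
    = (4·29.7/19.5) · sin72.9°·cos13.7° / [1 − cos59.2°]
    = 6.092 · 0.9286 / 0.4880 = 11.59 m
FS = H_c / H = 11.59 / 7.5 = 1.546

FS = 1.55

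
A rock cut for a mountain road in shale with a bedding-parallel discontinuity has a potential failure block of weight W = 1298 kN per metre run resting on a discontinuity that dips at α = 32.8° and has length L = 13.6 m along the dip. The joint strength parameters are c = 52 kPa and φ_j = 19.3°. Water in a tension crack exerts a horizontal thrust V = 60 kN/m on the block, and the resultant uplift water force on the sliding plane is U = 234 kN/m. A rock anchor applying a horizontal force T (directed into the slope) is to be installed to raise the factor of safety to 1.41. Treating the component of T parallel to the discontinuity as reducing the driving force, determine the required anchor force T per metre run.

T = 48 kN/m

Resolving forces along and normal to the sliding plane, with the horizontal anchor force T adding T·sinα to the effective normal force and T·cosα acting up the plane against the driving force:
FS = [cL + (W cosα − U − V sinα + T sinα) tanφ_j] / [W sinα + V cosα − T cosα]
Without the anchor: N' = 824.6 kN/m, driving T_d = 753.6 kN/m, resisting R = 52·13.6 + 824.6·tan19.3° = 996.0 kN/m, FS = 1.32.
Setting FS = 1.41 and solving for T:
1.41·(753.6 − T cos32.8°) = 996.0 + T sin32.8°·tan19.3°
T·(sin32.8°·tan19.3° + 1.41·cos32.8°) = 1.41·753.6 − 996.0
T·(0.5417·0.3502 + 1.41·0.8406) = 1062.5 − 996.0 = 66.6
T·1.3749 = 66.6
T = 48.4 kN/m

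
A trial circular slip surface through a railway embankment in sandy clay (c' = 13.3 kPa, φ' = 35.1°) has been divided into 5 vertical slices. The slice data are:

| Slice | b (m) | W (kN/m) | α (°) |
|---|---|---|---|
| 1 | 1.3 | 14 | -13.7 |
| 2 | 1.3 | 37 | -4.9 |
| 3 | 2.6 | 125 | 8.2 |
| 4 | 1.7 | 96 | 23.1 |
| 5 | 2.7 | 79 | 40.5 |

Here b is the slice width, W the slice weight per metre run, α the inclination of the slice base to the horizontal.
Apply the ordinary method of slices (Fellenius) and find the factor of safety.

FS = 3.67

Ordinary method of slices: FS = Σ[c'·Δl_i + (W_i cosα_i)·tanφ'] / Σ W_i sinα_i, with Δl_i = b_i / cosα_i.
Slice 1: Δl = 1.3/cos(-13.7°) = 1.338 m; N'_1 = 14·cos(-13.7°) = 13.6; c'Δl = 17.80; W sinα = -3.3
Slice 2: Δl = 1.3/cos(-4.9°) = 1.305 m; N'_2 = 37·cos(-4.9°) = 36.9; c'Δl = 17.35; W sinα = -3.2
Slice 3: Δl = 2.6/cos8.2° = 2.627 m; N'_3 = 125·cos8.2° = 123.7; c'Δl = 34.94; W sinα = 17.8
Slice 4: Δl = 1.7/cos23.1° = 1.848 m; N'_4 = 96·cos23.1° = 88.3; c'Δl = 24.58; W sinα = 37.7
Slice 5: Δl = 2.7/cos40.5° = 3.551 m; N'_5 = 79·cos40.5° = 60.1; c'Δl = 47.22; W sinα = 51.3
Σc'Δl = 141.9 kN/m; ΣN' = 322.6 kN/m; ΣW sinα = 100.3 kN/m
Resisting = 141.9 + 322.6·tan35.1° = 141.9 + 226.7 = 368.6 kN/m
FS = 368.6 / 100.3 = 3.674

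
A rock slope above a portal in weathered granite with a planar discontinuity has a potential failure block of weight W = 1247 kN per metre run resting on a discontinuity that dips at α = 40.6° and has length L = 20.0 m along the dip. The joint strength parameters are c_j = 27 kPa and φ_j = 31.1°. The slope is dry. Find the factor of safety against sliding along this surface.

FS = 1.37

Resolving the block weight along and normal to the plane and applying the Mohr–Coulomb strength on the joint:
N' = W cosα = 1247·cos40.6° = 946.8 kN/m
Driving force T = W sinα = 1247·sin40.6° = 811.5 kN/m
Resisting force R = c_j·L + N'·tanφ_j = 27·20.0 + 946.8·tan31.1° = 540.0 + 571.2 = 1111.2 kN/m
FS = R / T = 1111.2 / 811.5 = 1.369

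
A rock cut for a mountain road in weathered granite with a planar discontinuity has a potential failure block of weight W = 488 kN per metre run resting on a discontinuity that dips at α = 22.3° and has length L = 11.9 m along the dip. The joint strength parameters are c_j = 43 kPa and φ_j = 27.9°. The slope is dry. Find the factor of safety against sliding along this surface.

Resolving the block weight along and normal to the plane and applying the Mohr–Coulomb strength on the joint:
N' = W cosα = 488·cos22.3° = 451.5 kN/m
Driving force T = W sinα = 488·sin22.3° = 185.2 kN/m
Resisting force R = c_j·L + N'·tanφ_j = 43·11.9 + 451.5·tan27.9° = 511.7 + 239.1 = 750.8 kN/m
FS = R / T = 750.8 / 185.2 = 4.054

FS = 4.05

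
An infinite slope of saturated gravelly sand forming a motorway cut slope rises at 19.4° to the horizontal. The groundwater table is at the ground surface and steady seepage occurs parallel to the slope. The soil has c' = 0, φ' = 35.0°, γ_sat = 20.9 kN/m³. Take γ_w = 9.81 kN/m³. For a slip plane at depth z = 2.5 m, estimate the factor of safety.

With seepage parallel to the slope and the water table at the surface, the effective normal stress on the slip plane uses the buoyant unit weight γ' = γ_sat − γ_w while the driving shear stress uses γ_sat:
FS = [c' + γ' z cos²β tanφ'] / [γ_sat z sinβ cosβ]
(For c' = 0 this reduces to FS = (γ'/γ_sat)·tanφ'/tanβ.)
γ' = 20.9 − 9.81 = 11.09 kN/m³
Numerator = 0.0 + 11.09·2.5·cos²19.4°·tan35.0° = 0.0 + 11.09·2.5·0.8897·0.7002 = 17.271 kPa
Denominator = 20.9·2.5·sin19.4°·cos19.4° = 20.9·2.5·0.3322·0.9432 = 16.370 kPa
FS = 17.271 / 16.370 = 1.055

FS = 1.06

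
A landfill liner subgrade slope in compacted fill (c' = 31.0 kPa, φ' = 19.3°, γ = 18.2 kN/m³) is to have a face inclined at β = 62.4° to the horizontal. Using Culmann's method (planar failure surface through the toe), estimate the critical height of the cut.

H_c = 21.12 m

Culmann's analysis gives the critical failure plane at α_cr = (β + φ')/2 = (62.4 + 19.3)/2 = 40.9°, and the critical height
H_c = (4c'/γ) · sinβ cosφ' / [1 − cos(β − φ')]
    = (4·31.0/18.2) · sin62.4°·cos19.3° / [1 − cos(43.1°)]
    = 6.813 · 0.8862·0.9438 / [1 − 0.7302]
    = 6.813 · 0.8364 / 0.2698
    = 21.12 m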